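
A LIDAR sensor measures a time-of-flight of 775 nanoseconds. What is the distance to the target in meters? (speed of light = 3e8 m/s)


tof = 775 ns = 7.75e-07 s
dist = c * tof / 2
= 3e8 * 7.75e-07 / 2
= 116.25 m


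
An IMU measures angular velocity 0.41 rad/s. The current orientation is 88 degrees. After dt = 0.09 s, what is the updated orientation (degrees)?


delta_theta = w * dt = 0.41 * 0.09 = 0.0369 rad
= 2.1142 deg
theta_new = 88 + 2.1142 = 90.1142 deg


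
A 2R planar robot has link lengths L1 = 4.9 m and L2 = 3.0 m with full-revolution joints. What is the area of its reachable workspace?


r_max = L1 + L2 = 7.9 m
r_min = |L1 - L2| = 1.9 m
Area = pi*(r_max^2 - r_min^2)
= pi*(62.41 - 3.61)
= pi * 58.8
= 184.7256 m^2


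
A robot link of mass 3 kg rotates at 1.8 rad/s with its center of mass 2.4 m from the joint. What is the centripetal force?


F = m * omega^2 * r
= 3 * 1.8^2 * 2.4
= 3 * 3.24 * 2.4
= 23.328 N


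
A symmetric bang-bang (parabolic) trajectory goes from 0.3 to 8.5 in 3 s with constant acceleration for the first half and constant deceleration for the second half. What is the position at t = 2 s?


Symmetric rest-to-rest: each phase covers (pf-p0)/2 in time T/2. 0.5*a*(T/2)^2 = (pf-p0)/2 => a = 4*(pf-p0)/T^2
a = 4*(8.5-0.3)/3^2 = 3.6444
t = 2 is in the deceleration phase (t > T/2).
p = pf - 0.5*a*(T-t)^2 = 8.5 - 0.5*3.6444*1^2
= 6.6778


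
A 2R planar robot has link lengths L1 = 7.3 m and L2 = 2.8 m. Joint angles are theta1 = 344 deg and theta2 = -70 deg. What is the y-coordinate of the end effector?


Convert angles to radians: theta1 = 6.0039, theta2 = -1.2217
y = L1*sin(theta1) + L2*sin(theta1+theta2)
y = -2.0122 + -2.7932
y = -4.8053


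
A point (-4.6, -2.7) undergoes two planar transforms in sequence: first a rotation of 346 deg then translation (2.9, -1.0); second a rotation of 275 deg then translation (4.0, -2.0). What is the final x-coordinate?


After transform 1:
x1 = cos(346)*-4.6 - sin(346)*-2.7 + 2.9 = -2.2165
y1 = sin(346)*-4.6 + cos(346)*-2.7 + -1.0 = -2.507
After transform 2:
x2 = cos(275)*-2.2165 - sin(275)*-2.507 + 4.0
= 1.3094


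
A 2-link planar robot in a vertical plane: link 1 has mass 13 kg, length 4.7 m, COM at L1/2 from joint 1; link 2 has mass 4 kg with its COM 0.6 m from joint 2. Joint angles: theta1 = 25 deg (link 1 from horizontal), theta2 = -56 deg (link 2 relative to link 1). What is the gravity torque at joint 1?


Horizontal distance from joint 1 to link-1 COM:
  x_c1 = (L1/2)*cos(t1) = 2.35 * 0.9063 = 2.1298 m
Horizontal distance from joint 1 to link-2 COM:
  x_c2 = L1*cos(t1) + Lc2*cos(t1+t2)
       = 4.7*0.9063 + 0.6*0.8572 = 4.7739 m
tau1 = m1*g*x_c1 + m2*g*x_c2
     = 13*9.81*2.1298 + 4*9.81*4.7739
     = 271.6164 + 187.3297
     = 458.946 Nm


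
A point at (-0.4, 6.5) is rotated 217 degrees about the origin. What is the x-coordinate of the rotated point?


x' = x*cos(theta) - y*sin(theta)
cos(217 deg) = -0.7986, sin(217 deg) = -0.6018
x' = -0.4 * -0.7986 - 6.5 * -0.6018
= 0.3195 - -3.9118
= 4.2313


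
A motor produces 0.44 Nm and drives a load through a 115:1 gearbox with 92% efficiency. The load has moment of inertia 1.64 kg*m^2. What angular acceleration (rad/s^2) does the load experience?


tau_out = tau_motor * N * eta
= 0.44 * 115 * 0.92 = 46.552 Nm
alpha = tau_out / I = 46.552 / 1.64
= 28.3854 rad/s^2


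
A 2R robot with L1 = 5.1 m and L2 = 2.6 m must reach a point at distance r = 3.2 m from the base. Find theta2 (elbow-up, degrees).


cos(theta2) = (r^2 - L1^2 - L2^2) / (2*L1*L2)
cos(theta2) = (10.24 - 26.01 - 6.76) / 26.52
cos(theta2) = -0.849548
theta2 = 148.1625 degrees


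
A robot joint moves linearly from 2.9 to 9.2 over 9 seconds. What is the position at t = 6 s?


s = t/T = 6/9 = 0.6667
p(t) = p0 + (pf-p0)*s
= 2.9 + (9.2 - 2.9) * 0.6667
= 7.1


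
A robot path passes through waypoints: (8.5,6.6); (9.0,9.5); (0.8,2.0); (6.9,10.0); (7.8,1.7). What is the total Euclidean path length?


Segment lengths:
  seg1 = sqrt((0.5)^2 + (2.9)^2) = 2.9428
  seg2 = sqrt((-8.2)^2 + (-7.5)^2) = 11.1126
  seg3 = sqrt((6.1)^2 + (8.0)^2) = 10.0603
  seg4 = sqrt((0.9)^2 + (-8.3)^2) = 8.3487
Total = 32.4644


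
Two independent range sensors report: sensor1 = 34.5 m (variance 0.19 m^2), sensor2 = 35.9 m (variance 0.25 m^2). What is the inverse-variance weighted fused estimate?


w1 = (1/var1) / (1/var1 + 1/var2)
   = 5.2632 / (5.2632 + 4.0) = 0.5682
w2 = 1 - w1 = 0.4318
fused = w1*s1 + w2*s2 = 19.6023 + 15.5023
= 35.1045 m


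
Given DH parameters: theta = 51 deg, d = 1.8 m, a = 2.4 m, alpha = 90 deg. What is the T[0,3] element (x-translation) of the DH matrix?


T[0,3] = a * cos(theta)
= 2.4 * cos(51 deg)
= 2.4 * 0.6293
= 1.5104


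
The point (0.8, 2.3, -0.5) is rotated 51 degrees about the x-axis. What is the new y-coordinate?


Rotation about x-axis: y' = y*cos(theta) - z*sin(theta)
= 2.3 * 0.6293 - -0.5 * 0.7771
= 1.836


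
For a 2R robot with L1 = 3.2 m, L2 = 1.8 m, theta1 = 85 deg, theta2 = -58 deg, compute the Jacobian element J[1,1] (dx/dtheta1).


J[1,1] = -L1*sin(t1) - L2*sin(t1+t2)
= -3.2*sin(85) - 1.8*sin(27)
= -4.005


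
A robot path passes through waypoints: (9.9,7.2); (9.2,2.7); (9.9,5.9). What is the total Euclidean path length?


Segment lengths:
  seg1 = sqrt((-0.7)^2 + (-4.5)^2) = 4.5541
  seg2 = sqrt((0.7)^2 + (3.2)^2) = 3.2757
Total = 7.8298


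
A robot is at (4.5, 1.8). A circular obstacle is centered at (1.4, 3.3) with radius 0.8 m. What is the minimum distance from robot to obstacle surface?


center_dist = sqrt((4.5-1.4)^2 + (1.8-3.3)^2)
= sqrt(9.61 + 2.25)
= 3.4438
min_dist = center_dist - radius = 3.4438 - 0.8 = 2.6438 m


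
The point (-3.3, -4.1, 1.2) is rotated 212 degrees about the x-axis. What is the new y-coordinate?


Rotation about x-axis: y' = y*cos(theta) - z*sin(theta)
= -4.1 * -0.848 - 1.2 * -0.5299
= 4.1129


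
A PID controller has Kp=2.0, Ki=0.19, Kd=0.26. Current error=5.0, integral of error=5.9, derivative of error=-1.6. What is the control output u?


u = Kp*e + Ki*int(e) + Kd*de/dt
= 2.0*5.0 + 0.19*5.9 + 0.26*(-1.6)
= 10.0 + 1.121 + -0.416
= 10.705


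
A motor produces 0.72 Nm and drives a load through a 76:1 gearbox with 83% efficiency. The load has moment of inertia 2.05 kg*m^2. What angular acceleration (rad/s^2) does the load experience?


tau_out = tau_motor * N * eta
= 0.72 * 76 * 0.83 = 45.4176 Nm
alpha = tau_out / I = 45.4176 / 2.05
= 22.1549 rad/s^2


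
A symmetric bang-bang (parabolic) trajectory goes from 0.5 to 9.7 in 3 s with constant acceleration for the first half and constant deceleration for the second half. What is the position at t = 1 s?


Symmetric rest-to-rest: each phase covers (pf-p0)/2 in time T/2. 0.5*a*(T/2)^2 = (pf-p0)/2 => a = 4*(pf-p0)/T^2
a = 4*(9.7-0.5)/3^2 = 4.0889
t = 1 is in the acceleration phase (t <= T/2).
p = p0 + 0.5*a*t^2 = 0.5 + 0.5*4.0889*1^2
= 2.5444


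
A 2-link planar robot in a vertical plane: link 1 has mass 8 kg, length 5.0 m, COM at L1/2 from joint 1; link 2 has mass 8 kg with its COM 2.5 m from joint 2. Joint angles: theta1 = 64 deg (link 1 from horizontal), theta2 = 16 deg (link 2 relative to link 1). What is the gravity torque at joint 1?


Horizontal distance from joint 1 to link-1 COM:
  x_c1 = (L1/2)*cos(t1) = 2.5 * 0.4384 = 1.0959 m
Horizontal distance from joint 1 to link-2 COM:
  x_c2 = L1*cos(t1) + Lc2*cos(t1+t2)
       = 5.0*0.4384 + 2.5*0.1736 = 2.626 m
tau1 = m1*g*x_c1 + m2*g*x_c2
     = 8*9.81*1.0959 + 8*9.81*2.626
     = 86.0084 + 206.0866
     = 292.095 Nm


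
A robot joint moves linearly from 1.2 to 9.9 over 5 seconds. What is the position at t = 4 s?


s = t/T = 4/5 = 0.8
p(t) = p0 + (pf-p0)*s
= 1.2 + (9.9 - 1.2) * 0.8
= 8.16


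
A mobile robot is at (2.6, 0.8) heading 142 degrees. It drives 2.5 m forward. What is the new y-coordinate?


y_new = y0 + d*sin(theta)
= 0.8 + 2.5*sin(142)
= 0.8 + 1.5392
= 2.3392


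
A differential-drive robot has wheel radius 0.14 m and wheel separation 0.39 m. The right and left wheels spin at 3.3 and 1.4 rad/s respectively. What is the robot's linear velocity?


vR = r*wR = 0.14*3.3 = 0.462 m/s
vL = r*wL = 0.14*1.4 = 0.196 m/s
v = (vR+vL)/2 = 0.329 m/s
omega = (vR-vL)/L = 0.6821 rad/s
linear velocity = 0.329 m/s


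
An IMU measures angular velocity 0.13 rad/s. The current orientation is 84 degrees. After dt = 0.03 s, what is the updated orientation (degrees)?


delta_theta = w * dt = 0.13 * 0.03 = 0.0039 rad
= 0.2235 deg
theta_new = 84 + 0.2235 = 84.2235 deg


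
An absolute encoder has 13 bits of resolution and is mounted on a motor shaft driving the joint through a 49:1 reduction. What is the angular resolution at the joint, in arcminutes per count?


counts = 2^13 = 8192
effective counts at joint = 8192 * 49 = 401408
resolution = 360*60 / 401408
= 0.0538 arcmin/count


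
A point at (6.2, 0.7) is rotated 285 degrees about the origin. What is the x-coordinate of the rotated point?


x' = x*cos(theta) - y*sin(theta)
cos(285 deg) = 0.2588, sin(285 deg) = -0.9659
x' = 6.2 * 0.2588 - 0.7 * -0.9659
= 1.6047 - -0.6761
= 2.2808


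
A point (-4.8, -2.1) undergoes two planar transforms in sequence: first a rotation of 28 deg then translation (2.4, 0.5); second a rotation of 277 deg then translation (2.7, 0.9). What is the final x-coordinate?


After transform 1:
x1 = cos(28)*-4.8 - sin(28)*-2.1 + 2.4 = -0.8523
y1 = sin(28)*-4.8 + cos(28)*-2.1 + 0.5 = -3.6077
After transform 2:
x2 = cos(277)*-0.8523 - sin(277)*-3.6077 + 2.7
= -0.9846


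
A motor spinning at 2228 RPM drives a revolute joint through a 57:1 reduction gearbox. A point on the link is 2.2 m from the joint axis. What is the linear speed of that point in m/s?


omega_motor = 2228 * 2*pi/60 = 233.3156 rad/s
omega_joint = omega_motor / 57 = 4.0933 rad/s
v = omega_joint * r = 4.0933 * 2.2
= 9.0052 m/s


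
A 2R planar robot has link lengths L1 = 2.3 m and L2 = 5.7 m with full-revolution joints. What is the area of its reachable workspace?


r_max = L1 + L2 = 8.0 m
r_min = |L1 - L2| = 3.4 m
Area = pi*(r_max^2 - r_min^2)
= pi*(64.0 - 11.56)
= pi * 52.44
= 164.7451 m^2


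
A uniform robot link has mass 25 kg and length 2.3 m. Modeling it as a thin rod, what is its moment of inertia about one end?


I = (1/3) * m * L^2
= (1/3) * 25 * 2.3^2
= 0.333333 * 25 * 5.29
= 44.0833 kg*m^2


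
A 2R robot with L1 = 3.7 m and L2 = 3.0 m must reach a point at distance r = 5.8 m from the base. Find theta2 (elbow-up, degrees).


cos(theta2) = (r^2 - L1^2 - L2^2) / (2*L1*L2)
cos(theta2) = (33.64 - 13.69 - 9.0) / 22.2
cos(theta2) = 0.493243
theta2 = 60.446 degrees


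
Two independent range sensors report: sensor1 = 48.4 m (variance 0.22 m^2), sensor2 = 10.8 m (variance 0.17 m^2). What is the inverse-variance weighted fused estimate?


w1 = (1/var1) / (1/var1 + 1/var2)
   = 4.5455 / (4.5455 + 5.8824) = 0.4359
w2 = 1 - w1 = 0.5641
fused = w1*s1 + w2*s2 = 21.0974 + 6.0923
= 27.1897 m


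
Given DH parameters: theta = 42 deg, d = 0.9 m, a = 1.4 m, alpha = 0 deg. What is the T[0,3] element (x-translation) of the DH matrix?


T[0,3] = a * cos(theta)
= 1.4 * cos(42 deg)
= 1.4 * 0.7431
= 1.0404


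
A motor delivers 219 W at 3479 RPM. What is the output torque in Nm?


omega = 3479 * 2*pi/60 = 364.32 rad/s
tau = P / omega = 219 / 364.32
= 0.6011 Nm


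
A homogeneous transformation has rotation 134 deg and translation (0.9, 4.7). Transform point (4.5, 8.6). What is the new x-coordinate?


x' = cos(theta)*px - sin(theta)*py + tx
= -0.6947*4.5 - 0.7193*8.6 + 0.9
= -8.4123


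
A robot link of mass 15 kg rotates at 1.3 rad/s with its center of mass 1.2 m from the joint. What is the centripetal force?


F = m * omega^2 * r
= 15 * 1.3^2 * 1.2
= 15 * 1.69 * 1.2
= 30.42 N


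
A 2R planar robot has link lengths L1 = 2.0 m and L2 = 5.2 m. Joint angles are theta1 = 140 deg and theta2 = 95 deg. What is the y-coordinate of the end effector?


Convert angles to radians: theta1 = 2.4435, theta2 = 1.6581
y = L1*sin(theta1) + L2*sin(theta1+theta2)
y = 1.2856 + -4.2596
y = -2.974


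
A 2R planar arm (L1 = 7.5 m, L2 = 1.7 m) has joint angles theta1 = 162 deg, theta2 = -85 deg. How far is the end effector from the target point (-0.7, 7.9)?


End effector via forward kinematics:
x = L1*cos(t1) + L2*cos(t1+t2) = -6.7505
y = L1*sin(t1) + L2*sin(t1+t2) = 3.9741
Distance to target:
d = sqrt((-0.7 - -6.7505)^2 + (7.9 - 3.9741)^2)
= sqrt(36.6086 + 15.413)
= 7.2126 m


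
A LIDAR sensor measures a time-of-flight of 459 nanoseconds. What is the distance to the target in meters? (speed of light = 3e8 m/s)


tof = 459 ns = 4.59e-07 s
dist = c * tof / 2
= 3e8 * 4.59e-07 / 2
= 68.85 m


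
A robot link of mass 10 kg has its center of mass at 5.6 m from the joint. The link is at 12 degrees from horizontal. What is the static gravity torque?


tau = m*g*L*cos(angle)
= 10 * 9.81 * 5.6 * cos(12 deg)
= 10 * 9.81 * 5.6 * 0.9781
= 537.3552 Nm


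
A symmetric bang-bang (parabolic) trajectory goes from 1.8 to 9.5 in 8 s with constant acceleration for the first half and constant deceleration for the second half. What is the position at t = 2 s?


Symmetric rest-to-rest: each phase covers (pf-p0)/2 in time T/2. 0.5*a*(T/2)^2 = (pf-p0)/2 => a = 4*(pf-p0)/T^2
a = 4*(9.5-1.8)/8^2 = 0.4813
t = 2 is in the acceleration phase (t <= T/2).
p = p0 + 0.5*a*t^2 = 1.8 + 0.5*0.4813*2^2
= 2.7625


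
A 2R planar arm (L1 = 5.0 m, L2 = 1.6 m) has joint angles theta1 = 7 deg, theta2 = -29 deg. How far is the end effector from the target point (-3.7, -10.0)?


End effector via forward kinematics:
x = L1*cos(t1) + L2*cos(t1+t2) = 6.4462
y = L1*sin(t1) + L2*sin(t1+t2) = 0.01
Distance to target:
d = sqrt((-3.7 - 6.4462)^2 + (-10.0 - 0.01)^2)
= sqrt(102.9459 + 100.1996)
= 14.2529 m


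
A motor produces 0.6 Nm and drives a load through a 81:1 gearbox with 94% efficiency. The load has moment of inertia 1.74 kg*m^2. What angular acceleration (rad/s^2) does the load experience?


tau_out = tau_motor * N * eta
= 0.6 * 81 * 0.94 = 45.684 Nm
alpha = tau_out / I = 45.684 / 1.74
= 26.2552 rad/s^2


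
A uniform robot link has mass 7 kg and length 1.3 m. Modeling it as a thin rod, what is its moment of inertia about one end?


I = (1/3) * m * L^2
= (1/3) * 7 * 1.3^2
= 0.333333 * 7 * 1.69
= 3.9433 kg*m^2


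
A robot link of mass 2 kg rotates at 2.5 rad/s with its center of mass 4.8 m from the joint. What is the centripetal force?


F = m * omega^2 * r
= 2 * 2.5^2 * 4.8
= 2 * 6.25 * 4.8
= 60.0 N


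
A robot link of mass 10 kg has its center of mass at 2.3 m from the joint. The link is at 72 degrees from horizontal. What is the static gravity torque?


tau = m*g*L*cos(angle)
= 10 * 9.81 * 2.3 * cos(72 deg)
= 10 * 9.81 * 2.3 * 0.309
= 69.7235 Nm


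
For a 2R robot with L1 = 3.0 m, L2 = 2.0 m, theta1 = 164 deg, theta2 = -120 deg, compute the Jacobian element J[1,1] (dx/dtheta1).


J[1,1] = -L1*sin(t1) - L2*sin(t1+t2)
= -3.0*sin(164) - 2.0*sin(44)
= -2.2162


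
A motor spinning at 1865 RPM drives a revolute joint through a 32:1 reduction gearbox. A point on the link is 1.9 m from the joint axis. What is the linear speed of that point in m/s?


omega_motor = 1865 * 2*pi/60 = 195.3023 rad/s
omega_joint = omega_motor / 32 = 6.1032 rad/s
v = omega_joint * r = 6.1032 * 1.9
= 11.5961 m/s


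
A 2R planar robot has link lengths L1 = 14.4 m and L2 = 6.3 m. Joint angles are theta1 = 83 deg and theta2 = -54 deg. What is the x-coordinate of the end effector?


Convert angles to radians: theta1 = 1.4486, theta2 = -0.9425
x = L1*cos(theta1) + L2*cos(theta1+theta2)
x = 1.7549 + 5.5101
x = 7.265


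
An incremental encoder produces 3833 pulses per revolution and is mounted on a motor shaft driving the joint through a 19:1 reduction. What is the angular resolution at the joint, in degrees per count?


counts per rev = 3833
effective counts at joint = 3833 * 19 = 72827
resolution = 360 / 72827
= 0.0049 deg/count


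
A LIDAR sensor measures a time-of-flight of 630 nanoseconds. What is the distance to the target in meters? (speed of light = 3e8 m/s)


tof = 630 ns = 6.3e-07 s
dist = c * tof / 2
= 3e8 * 6.3e-07 / 2
= 94.5 m


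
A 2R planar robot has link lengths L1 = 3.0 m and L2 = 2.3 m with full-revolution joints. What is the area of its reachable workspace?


r_max = L1 + L2 = 5.3 m
r_min = |L1 - L2| = 0.7 m
Area = pi*(r_max^2 - r_min^2)
= pi*(28.09 - 0.49)
= pi * 27.6
= 86.708 m^2


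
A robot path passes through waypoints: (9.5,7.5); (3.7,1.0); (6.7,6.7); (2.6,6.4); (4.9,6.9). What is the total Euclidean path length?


Segment lengths:
  seg1 = sqrt((-5.8)^2 + (-6.5)^2) = 8.7115
  seg2 = sqrt((3.0)^2 + (5.7)^2) = 6.4413
  seg3 = sqrt((-4.1)^2 + (-0.3)^2) = 4.111
  seg4 = sqrt((2.3)^2 + (0.5)^2) = 2.3537
Total = 21.6174


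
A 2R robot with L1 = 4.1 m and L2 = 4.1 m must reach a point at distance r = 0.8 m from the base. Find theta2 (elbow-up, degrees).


cos(theta2) = (r^2 - L1^2 - L2^2) / (2*L1*L2)
cos(theta2) = (0.64 - 16.81 - 16.81) / 33.62
cos(theta2) = -0.980964
theta2 = 168.8025 degrees


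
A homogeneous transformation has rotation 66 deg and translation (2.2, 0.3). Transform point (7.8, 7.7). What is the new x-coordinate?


x' = cos(theta)*px - sin(theta)*py + tx
= 0.4067*7.8 - 0.9135*7.7 + 2.2
= -1.6618


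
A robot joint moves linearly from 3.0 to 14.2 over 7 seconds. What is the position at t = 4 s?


s = t/T = 4/7 = 0.5714
p(t) = p0 + (pf-p0)*s
= 3.0 + (14.2 - 3.0) * 0.5714
= 9.4


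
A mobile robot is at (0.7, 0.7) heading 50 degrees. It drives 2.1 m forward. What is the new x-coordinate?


x_new = x0 + d*cos(theta)
= 0.7 + 2.1*cos(50)
= 0.7 + 1.3499
= 2.0499


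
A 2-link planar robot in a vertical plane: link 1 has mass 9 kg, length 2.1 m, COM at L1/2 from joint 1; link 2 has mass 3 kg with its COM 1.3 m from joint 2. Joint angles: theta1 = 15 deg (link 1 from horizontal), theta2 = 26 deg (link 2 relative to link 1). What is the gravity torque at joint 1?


Horizontal distance from joint 1 to link-1 COM:
  x_c1 = (L1/2)*cos(t1) = 1.05 * 0.9659 = 1.0142 m
Horizontal distance from joint 1 to link-2 COM:
  x_c2 = L1*cos(t1) + Lc2*cos(t1+t2)
       = 2.1*0.9659 + 1.3*0.7547 = 3.0096 m
tau1 = m1*g*x_c1 + m2*g*x_c2
     = 9*9.81*1.0142 + 3*9.81*3.0096
     = 89.5457 + 88.5715
     = 178.1172 Nm


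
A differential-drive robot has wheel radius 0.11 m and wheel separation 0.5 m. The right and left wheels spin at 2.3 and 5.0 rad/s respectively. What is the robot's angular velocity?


vR = r*wR = 0.11*2.3 = 0.253 m/s
vL = r*wL = 0.11*5.0 = 0.55 m/s
v = (vR+vL)/2 = 0.4015 m/s
omega = (vR-vL)/L = -0.594 rad/s
angular velocity = -0.594 rad/s


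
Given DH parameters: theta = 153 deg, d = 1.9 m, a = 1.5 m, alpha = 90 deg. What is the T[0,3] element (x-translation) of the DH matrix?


T[0,3] = a * cos(theta)
= 1.5 * cos(153 deg)
= 1.5 * -0.891
= -1.3365


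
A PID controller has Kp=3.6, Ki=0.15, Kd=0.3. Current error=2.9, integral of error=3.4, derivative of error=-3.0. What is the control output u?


u = Kp*e + Ki*int(e) + Kd*de/dt
= 3.6*2.9 + 0.15*3.4 + 0.3*(-3.0)
= 10.44 + 0.51 + -0.9
= 10.05


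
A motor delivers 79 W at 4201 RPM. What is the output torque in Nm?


omega = 4201 * 2*pi/60 = 439.9277 rad/s
tau = P / omega = 79 / 439.9277
= 0.1796 Nm


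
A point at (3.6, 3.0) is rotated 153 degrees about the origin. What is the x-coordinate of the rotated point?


x' = x*cos(theta) - y*sin(theta)
cos(153 deg) = -0.891, sin(153 deg) = 0.454
x' = 3.6 * -0.891 - 3.0 * 0.454
= -3.2076 - 1.362
= -4.5696


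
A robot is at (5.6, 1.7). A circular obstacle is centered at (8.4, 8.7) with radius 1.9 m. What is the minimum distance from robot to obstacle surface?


center_dist = sqrt((5.6-8.4)^2 + (1.7-8.7)^2)
= sqrt(7.84 + 49.0)
= 7.5392
min_dist = center_dist - radius = 7.5392 - 1.9 = 5.6392 m


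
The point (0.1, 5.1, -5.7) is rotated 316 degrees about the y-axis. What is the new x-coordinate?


Rotation about y-axis: x' = x*cos(theta) + z*sin(theta)
= 0.1 * 0.7193 + -5.7 * -0.6947
= 4.0315


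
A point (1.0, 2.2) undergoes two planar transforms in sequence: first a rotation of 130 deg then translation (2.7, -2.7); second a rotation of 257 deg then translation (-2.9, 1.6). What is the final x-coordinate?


After transform 1:
x1 = cos(130)*1.0 - sin(130)*2.2 + 2.7 = 0.3719
y1 = sin(130)*1.0 + cos(130)*2.2 + -2.7 = -3.3481
After transform 2:
x2 = cos(257)*0.3719 - sin(257)*-3.3481 + -2.9
= -6.2459


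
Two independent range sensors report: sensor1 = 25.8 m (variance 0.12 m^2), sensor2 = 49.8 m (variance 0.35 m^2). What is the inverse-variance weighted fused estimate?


w1 = (1/var1) / (1/var1 + 1/var2)
   = 8.3333 / (8.3333 + 2.8571) = 0.7447
w2 = 1 - w1 = 0.2553
fused = w1*s1 + w2*s2 = 19.2128 + 12.7149
= 31.9277 m


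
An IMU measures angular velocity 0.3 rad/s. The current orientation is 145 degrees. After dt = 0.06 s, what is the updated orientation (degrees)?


delta_theta = w * dt = 0.3 * 0.06 = 0.018 rad
= 1.0313 deg
theta_new = 145 + 1.0313 = 146.0313 deg


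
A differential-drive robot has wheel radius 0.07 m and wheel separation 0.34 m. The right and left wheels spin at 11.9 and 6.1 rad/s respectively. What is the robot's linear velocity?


vR = r*wR = 0.07*11.9 = 0.833 m/s
vL = r*wL = 0.07*6.1 = 0.427 m/s
v = (vR+vL)/2 = 0.63 m/s
omega = (vR-vL)/L = 1.1941 rad/s
linear velocity = 0.63 m/s


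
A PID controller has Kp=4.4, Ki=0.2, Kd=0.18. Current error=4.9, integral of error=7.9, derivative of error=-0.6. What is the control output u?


u = Kp*e + Ki*int(e) + Kd*de/dt
= 4.4*4.9 + 0.2*7.9 + 0.18*(-0.6)
= 21.56 + 1.58 + -0.108
= 23.032


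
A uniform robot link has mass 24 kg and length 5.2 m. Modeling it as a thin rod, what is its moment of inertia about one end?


I = (1/3) * m * L^2
= (1/3) * 24 * 5.2^2
= 0.333333 * 24 * 27.04
= 216.32 kg*m^2


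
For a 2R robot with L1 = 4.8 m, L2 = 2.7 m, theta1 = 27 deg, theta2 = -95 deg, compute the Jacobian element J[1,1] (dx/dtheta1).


J[1,1] = -L1*sin(t1) - L2*sin(t1+t2)
= -4.8*sin(27) - 2.7*sin(-68)
= 0.3242


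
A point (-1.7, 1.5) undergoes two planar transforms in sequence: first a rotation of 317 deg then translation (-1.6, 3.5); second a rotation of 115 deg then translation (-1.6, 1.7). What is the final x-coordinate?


After transform 1:
x1 = cos(317)*-1.7 - sin(317)*1.5 + -1.6 = -1.8203
y1 = sin(317)*-1.7 + cos(317)*1.5 + 3.5 = 5.7564
After transform 2:
x2 = cos(115)*-1.8203 - sin(115)*5.7564 + -1.6
= -6.0478


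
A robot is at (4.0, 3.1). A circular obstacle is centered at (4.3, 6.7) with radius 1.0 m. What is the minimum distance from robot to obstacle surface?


center_dist = sqrt((4.0-4.3)^2 + (3.1-6.7)^2)
= sqrt(0.09 + 12.96)
= 3.6125
min_dist = center_dist - radius = 3.6125 - 1.0 = 2.6125 m


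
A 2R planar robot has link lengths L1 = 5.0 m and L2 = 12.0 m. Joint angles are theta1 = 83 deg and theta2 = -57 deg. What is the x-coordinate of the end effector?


Convert angles to radians: theta1 = 1.4486, theta2 = -0.9948
x = L1*cos(theta1) + L2*cos(theta1+theta2)
x = 0.6093 + 10.7855
x = 11.3949


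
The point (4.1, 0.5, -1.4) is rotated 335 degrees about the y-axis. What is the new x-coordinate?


Rotation about y-axis: x' = x*cos(theta) + z*sin(theta)
= 4.1 * 0.9063 + -1.4 * -0.4226
= 4.3075


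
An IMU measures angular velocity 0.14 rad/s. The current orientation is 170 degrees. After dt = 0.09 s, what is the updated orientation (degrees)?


delta_theta = w * dt = 0.14 * 0.09 = 0.0126 rad
= 0.7219 deg
theta_new = 170 + 0.7219 = 170.7219 deg


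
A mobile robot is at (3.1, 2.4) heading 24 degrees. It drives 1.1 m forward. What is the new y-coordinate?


y_new = y0 + d*sin(theta)
= 2.4 + 1.1*sin(24)
= 2.4 + 0.4474
= 2.8474


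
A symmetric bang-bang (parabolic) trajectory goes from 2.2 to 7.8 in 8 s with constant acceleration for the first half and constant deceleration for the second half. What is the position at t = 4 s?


Symmetric rest-to-rest: each phase covers (pf-p0)/2 in time T/2. 0.5*a*(T/2)^2 = (pf-p0)/2 => a = 4*(pf-p0)/T^2
a = 4*(7.8-2.2)/8^2 = 0.35
t = 4 is in the acceleration phase (t <= T/2).
p = p0 + 0.5*a*t^2 = 2.2 + 0.5*0.35*4^2
= 5.0


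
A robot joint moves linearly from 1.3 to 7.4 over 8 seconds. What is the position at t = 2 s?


s = t/T = 2/8 = 0.25
p(t) = p0 + (pf-p0)*s
= 1.3 + (7.4 - 1.3) * 0.25
= 2.825


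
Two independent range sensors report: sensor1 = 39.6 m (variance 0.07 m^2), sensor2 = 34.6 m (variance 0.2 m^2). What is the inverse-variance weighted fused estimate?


w1 = (1/var1) / (1/var1 + 1/var2)
   = 14.2857 / (14.2857 + 5.0) = 0.7407
w2 = 1 - w1 = 0.2593
fused = w1*s1 + w2*s2 = 29.3333 + 8.9704
= 38.3037 m


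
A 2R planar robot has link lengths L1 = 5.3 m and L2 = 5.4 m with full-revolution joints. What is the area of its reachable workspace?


r_max = L1 + L2 = 10.7 m
r_min = |L1 - L2| = 0.1 m
Area = pi*(r_max^2 - r_min^2)
= pi*(114.49 - 0.01)
= pi * 114.48
= 359.6495 m^2


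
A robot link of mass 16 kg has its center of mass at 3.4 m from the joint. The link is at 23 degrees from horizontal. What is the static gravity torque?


tau = m*g*L*cos(angle)
= 16 * 9.81 * 3.4 * cos(23 deg)
= 16 * 9.81 * 3.4 * 0.9205
= 491.2403 Nm


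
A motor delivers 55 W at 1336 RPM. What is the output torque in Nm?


omega = 1336 * 2*pi/60 = 139.9056 rad/s
tau = P / omega = 55 / 139.9056
= 0.3931 Nm


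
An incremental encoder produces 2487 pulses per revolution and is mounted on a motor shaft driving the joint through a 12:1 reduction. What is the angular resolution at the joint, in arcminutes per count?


counts per rev = 2487
effective counts at joint = 2487 * 12 = 29844
resolution = 360*60 / 29844
= 0.7238 arcmin/count


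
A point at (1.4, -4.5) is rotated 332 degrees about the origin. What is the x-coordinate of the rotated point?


x' = x*cos(theta) - y*sin(theta)
cos(332 deg) = 0.8829, sin(332 deg) = -0.4695
x' = 1.4 * 0.8829 - -4.5 * -0.4695
= 1.2361 - 2.1126
= -0.8765


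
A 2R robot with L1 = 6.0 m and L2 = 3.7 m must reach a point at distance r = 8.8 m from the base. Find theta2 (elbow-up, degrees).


cos(theta2) = (r^2 - L1^2 - L2^2) / (2*L1*L2)
cos(theta2) = (77.44 - 36.0 - 13.69) / 44.4
cos(theta2) = 0.625
theta2 = 51.3178 degrees


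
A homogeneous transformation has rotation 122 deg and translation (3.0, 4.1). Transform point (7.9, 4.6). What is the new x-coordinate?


x' = cos(theta)*px - sin(theta)*py + tx
= -0.5299*7.9 - 0.848*4.6 + 3.0
= -5.0874


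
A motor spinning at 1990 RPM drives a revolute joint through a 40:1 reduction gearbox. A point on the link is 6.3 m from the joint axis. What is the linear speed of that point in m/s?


omega_motor = 1990 * 2*pi/60 = 208.3923 rad/s
omega_joint = omega_motor / 40 = 5.2098 rad/s
v = omega_joint * r = 5.2098 * 6.3
= 32.8218 m/s


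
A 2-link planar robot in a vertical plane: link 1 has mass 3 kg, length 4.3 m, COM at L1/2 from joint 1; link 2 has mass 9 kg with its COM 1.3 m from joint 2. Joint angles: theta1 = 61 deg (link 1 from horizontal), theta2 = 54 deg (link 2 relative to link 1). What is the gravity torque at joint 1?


Horizontal distance from joint 1 to link-1 COM:
  x_c1 = (L1/2)*cos(t1) = 2.15 * 0.4848 = 1.0423 m
Horizontal distance from joint 1 to link-2 COM:
  x_c2 = L1*cos(t1) + Lc2*cos(t1+t2)
       = 4.3*0.4848 + 1.3*-0.4226 = 1.5353 m
tau1 = m1*g*x_c1 + m2*g*x_c2
     = 3*9.81*1.0423 + 9*9.81*1.5353
     = 30.6761 + 135.5497
     = 166.2257 Nm


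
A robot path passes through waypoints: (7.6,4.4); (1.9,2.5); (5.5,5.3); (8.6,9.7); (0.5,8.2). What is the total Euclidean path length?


Segment lengths:
  seg1 = sqrt((-5.7)^2 + (-1.9)^2) = 6.0083
  seg2 = sqrt((3.6)^2 + (2.8)^2) = 4.5607
  seg3 = sqrt((3.1)^2 + (4.4)^2) = 5.3824
  seg4 = sqrt((-8.1)^2 + (-1.5)^2) = 8.2377
Total = 24.1891


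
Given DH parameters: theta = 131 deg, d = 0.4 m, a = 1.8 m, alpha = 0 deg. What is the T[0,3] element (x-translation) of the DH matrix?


T[0,3] = a * cos(theta)
= 1.8 * cos(131 deg)
= 1.8 * -0.6561
= -1.1809


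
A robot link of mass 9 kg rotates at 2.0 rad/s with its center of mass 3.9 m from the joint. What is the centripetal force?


F = m * omega^2 * r
= 9 * 2.0^2 * 3.9
= 9 * 4.0 * 3.9
= 140.4 N


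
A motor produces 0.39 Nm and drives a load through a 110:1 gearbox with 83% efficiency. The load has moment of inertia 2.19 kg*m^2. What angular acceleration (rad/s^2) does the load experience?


tau_out = tau_motor * N * eta
= 0.39 * 110 * 0.83 = 35.607 Nm
alpha = tau_out / I = 35.607 / 2.19
= 16.2589 rad/s^2


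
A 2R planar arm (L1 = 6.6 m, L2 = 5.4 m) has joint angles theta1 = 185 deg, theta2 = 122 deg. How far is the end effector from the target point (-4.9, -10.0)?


End effector via forward kinematics:
x = L1*cos(t1) + L2*cos(t1+t2) = -3.3251
y = L1*sin(t1) + L2*sin(t1+t2) = -4.8879
Distance to target:
d = sqrt((-4.9 - -3.3251)^2 + (-10.0 - -4.8879)^2)
= sqrt(2.4804 + 26.134)
= 5.3492 m


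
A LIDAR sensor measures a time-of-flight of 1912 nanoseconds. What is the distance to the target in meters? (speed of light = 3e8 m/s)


tof = 1912 ns = 1.912e-06 s
dist = c * tof / 2
= 3e8 * 1.912e-06 / 2
= 286.8 m


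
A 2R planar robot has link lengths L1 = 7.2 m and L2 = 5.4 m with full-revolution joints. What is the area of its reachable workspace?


r_max = L1 + L2 = 12.6 m
r_min = |L1 - L2| = 1.8 m
Area = pi*(r_max^2 - r_min^2)
= pi*(158.76 - 3.24)
= pi * 155.52
= 488.5805 m^2


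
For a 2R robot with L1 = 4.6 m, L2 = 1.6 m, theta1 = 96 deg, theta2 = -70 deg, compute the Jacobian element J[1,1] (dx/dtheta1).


J[1,1] = -L1*sin(t1) - L2*sin(t1+t2)
= -4.6*sin(96) - 1.6*sin(26)
= -5.2762


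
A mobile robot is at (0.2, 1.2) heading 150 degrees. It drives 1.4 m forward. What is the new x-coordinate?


x_new = x0 + d*cos(theta)
= 0.2 + 1.4*cos(150)
= 0.2 + -1.2124
= -1.0124


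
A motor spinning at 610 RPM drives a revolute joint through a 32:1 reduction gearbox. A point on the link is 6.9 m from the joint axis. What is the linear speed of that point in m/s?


omega_motor = 610 * 2*pi/60 = 63.8791 rad/s
omega_joint = omega_motor / 32 = 1.9962 rad/s
v = omega_joint * r = 1.9962 * 6.9
= 13.7739 m/s


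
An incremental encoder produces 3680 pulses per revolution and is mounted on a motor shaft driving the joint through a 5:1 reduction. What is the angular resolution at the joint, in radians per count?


counts per rev = 3680
effective counts at joint = 3680 * 5 = 18400
resolution = 2*pi / 18400
= 3.4148e-04 rad/count


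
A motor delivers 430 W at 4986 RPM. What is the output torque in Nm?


omega = 4986 * 2*pi/60 = 522.1327 rad/s
tau = P / omega = 430 / 522.1327
= 0.8235 Nm


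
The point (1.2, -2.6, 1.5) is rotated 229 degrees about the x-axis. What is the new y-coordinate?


Rotation about x-axis: y' = y*cos(theta) - z*sin(theta)
= -2.6 * -0.6561 - 1.5 * -0.7547
= 2.8378


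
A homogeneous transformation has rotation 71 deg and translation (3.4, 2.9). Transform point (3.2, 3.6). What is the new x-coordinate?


x' = cos(theta)*px - sin(theta)*py + tx
= 0.3256*3.2 - 0.9455*3.6 + 3.4
= 1.038


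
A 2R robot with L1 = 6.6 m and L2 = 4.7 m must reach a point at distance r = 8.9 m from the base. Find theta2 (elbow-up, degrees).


cos(theta2) = (r^2 - L1^2 - L2^2) / (2*L1*L2)
cos(theta2) = (79.21 - 43.56 - 22.09) / 62.04
cos(theta2) = 0.218569
theta2 = 77.375 degrees


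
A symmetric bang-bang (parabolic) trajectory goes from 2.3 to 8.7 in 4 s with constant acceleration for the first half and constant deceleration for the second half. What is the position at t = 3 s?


Symmetric rest-to-rest: each phase covers (pf-p0)/2 in time T/2. 0.5*a*(T/2)^2 = (pf-p0)/2 => a = 4*(pf-p0)/T^2
a = 4*(8.7-2.3)/4^2 = 1.6
t = 3 is in the deceleration phase (t > T/2).
p = pf - 0.5*a*(T-t)^2 = 8.7 - 0.5*1.6*1^2
= 7.9


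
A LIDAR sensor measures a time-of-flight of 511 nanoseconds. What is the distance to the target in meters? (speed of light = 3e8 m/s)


tof = 511 ns = 5.11e-07 s
dist = c * tof / 2
= 3e8 * 5.11e-07 / 2
= 76.65 m


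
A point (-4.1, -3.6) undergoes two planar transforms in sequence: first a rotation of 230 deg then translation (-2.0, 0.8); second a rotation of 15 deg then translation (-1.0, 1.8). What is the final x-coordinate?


After transform 1:
x1 = cos(230)*-4.1 - sin(230)*-3.6 + -2.0 = -2.1223
y1 = sin(230)*-4.1 + cos(230)*-3.6 + 0.8 = 6.2548
After transform 2:
x2 = cos(15)*-2.1223 - sin(15)*6.2548 + -1.0
= -4.6689


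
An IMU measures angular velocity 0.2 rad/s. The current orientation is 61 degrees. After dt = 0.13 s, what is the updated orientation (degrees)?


delta_theta = w * dt = 0.2 * 0.13 = 0.026 rad
= 1.4897 deg
theta_new = 61 + 1.4897 = 62.4897 deg


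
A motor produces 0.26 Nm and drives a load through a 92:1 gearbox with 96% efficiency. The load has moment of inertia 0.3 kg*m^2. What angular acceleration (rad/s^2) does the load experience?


tau_out = tau_motor * N * eta
= 0.26 * 92 * 0.96 = 22.9632 Nm
alpha = tau_out / I = 22.9632 / 0.3
= 76.544 rad/s^2


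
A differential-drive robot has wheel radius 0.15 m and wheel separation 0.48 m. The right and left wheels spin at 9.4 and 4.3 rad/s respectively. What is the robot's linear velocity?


vR = r*wR = 0.15*9.4 = 1.41 m/s
vL = r*wL = 0.15*4.3 = 0.645 m/s
v = (vR+vL)/2 = 1.0275 m/s
omega = (vR-vL)/L = 1.5938 rad/s
linear velocity = 1.0275 m/s


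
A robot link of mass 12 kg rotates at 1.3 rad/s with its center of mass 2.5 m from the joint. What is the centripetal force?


F = m * omega^2 * r
= 12 * 1.3^2 * 2.5
= 12 * 1.69 * 2.5
= 50.7 N


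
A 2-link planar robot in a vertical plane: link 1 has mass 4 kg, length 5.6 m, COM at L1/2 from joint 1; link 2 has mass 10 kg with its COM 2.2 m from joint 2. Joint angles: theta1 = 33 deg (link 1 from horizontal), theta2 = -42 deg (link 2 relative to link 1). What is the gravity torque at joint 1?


Horizontal distance from joint 1 to link-1 COM:
  x_c1 = (L1/2)*cos(t1) = 2.8 * 0.8387 = 2.3483 m
Horizontal distance from joint 1 to link-2 COM:
  x_c2 = L1*cos(t1) + Lc2*cos(t1+t2)
       = 5.6*0.8387 + 2.2*0.9877 = 6.8695 m
tau1 = m1*g*x_c1 + m2*g*x_c2
     = 4*9.81*2.3483 + 10*9.81*6.8695
     = 92.1464 + 673.895
     = 766.0414 Nm


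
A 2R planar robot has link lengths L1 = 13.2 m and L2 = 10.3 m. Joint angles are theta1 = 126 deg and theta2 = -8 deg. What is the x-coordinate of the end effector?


Convert angles to radians: theta1 = 2.1991, theta2 = -0.1396
x = L1*cos(theta1) + L2*cos(theta1+theta2)
x = -7.7588 + -4.8356
x = -12.5943


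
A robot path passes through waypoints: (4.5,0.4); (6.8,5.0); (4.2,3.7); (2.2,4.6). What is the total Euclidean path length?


Segment lengths:
  seg1 = sqrt((2.3)^2 + (4.6)^2) = 5.143
  seg2 = sqrt((-2.6)^2 + (-1.3)^2) = 2.9069
  seg3 = sqrt((-2.0)^2 + (0.9)^2) = 2.1932
Total = 10.243


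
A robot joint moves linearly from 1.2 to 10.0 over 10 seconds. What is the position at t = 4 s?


s = t/T = 4/10 = 0.4
p(t) = p0 + (pf-p0)*s
= 1.2 + (10.0 - 1.2) * 0.4
= 4.72


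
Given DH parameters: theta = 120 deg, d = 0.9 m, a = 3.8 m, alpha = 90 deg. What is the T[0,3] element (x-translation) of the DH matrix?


T[0,3] = a * cos(theta)
= 3.8 * cos(120 deg)
= 3.8 * -0.5
= -1.9


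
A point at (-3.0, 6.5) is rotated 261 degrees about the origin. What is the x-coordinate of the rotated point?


x' = x*cos(theta) - y*sin(theta)
cos(261 deg) = -0.1564, sin(261 deg) = -0.9877
x' = -3.0 * -0.1564 - 6.5 * -0.9877
= 0.4693 - -6.42
= 6.8893


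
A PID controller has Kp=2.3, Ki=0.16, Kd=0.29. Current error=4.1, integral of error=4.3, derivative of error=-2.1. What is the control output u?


u = Kp*e + Ki*int(e) + Kd*de/dt
= 2.3*4.1 + 0.16*4.3 + 0.29*(-2.1)
= 9.43 + 0.688 + -0.609
= 9.509


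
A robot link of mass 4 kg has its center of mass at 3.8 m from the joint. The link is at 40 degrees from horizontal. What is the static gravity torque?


tau = m*g*L*cos(angle)
= 4 * 9.81 * 3.8 * cos(40 deg)
= 4 * 9.81 * 3.8 * 0.766
= 114.2264 Nm


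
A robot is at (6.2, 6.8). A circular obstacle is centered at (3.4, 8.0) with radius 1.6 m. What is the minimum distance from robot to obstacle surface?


center_dist = sqrt((6.2-3.4)^2 + (6.8-8.0)^2)
= sqrt(7.84 + 1.44)
= 3.0463
min_dist = center_dist - radius = 3.0463 - 1.6 = 1.4463 m


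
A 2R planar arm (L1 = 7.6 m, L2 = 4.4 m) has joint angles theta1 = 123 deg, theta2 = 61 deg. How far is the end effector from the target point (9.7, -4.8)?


End effector via forward kinematics:
x = L1*cos(t1) + L2*cos(t1+t2) = -8.5285
y = L1*sin(t1) + L2*sin(t1+t2) = 6.067
Distance to target:
d = sqrt((9.7 - -8.5285)^2 + (-4.8 - 6.067)^2)
= sqrt(332.2796 + 118.091)
= 21.2219 m


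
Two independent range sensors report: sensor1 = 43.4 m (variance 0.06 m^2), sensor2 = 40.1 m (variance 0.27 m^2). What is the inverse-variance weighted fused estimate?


w1 = (1/var1) / (1/var1 + 1/var2)
   = 16.6667 / (16.6667 + 3.7037) = 0.8182
w2 = 1 - w1 = 0.1818
fused = w1*s1 + w2*s2 = 35.5091 + 7.2909
= 42.8 m


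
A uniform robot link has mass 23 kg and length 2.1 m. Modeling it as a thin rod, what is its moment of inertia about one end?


I = (1/3) * m * L^2
= (1/3) * 23 * 2.1^2
= 0.333333 * 23 * 4.41
= 33.81 kg*m^2


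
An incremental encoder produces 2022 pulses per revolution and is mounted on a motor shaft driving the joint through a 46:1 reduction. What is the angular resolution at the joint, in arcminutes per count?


counts per rev = 2022
effective counts at joint = 2022 * 46 = 93012
resolution = 360*60 / 93012
= 0.2322 arcmin/count


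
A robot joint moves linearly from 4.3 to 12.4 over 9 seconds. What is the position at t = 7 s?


s = t/T = 7/9 = 0.7778
p(t) = p0 + (pf-p0)*s
= 4.3 + (12.4 - 4.3) * 0.7778
= 10.6


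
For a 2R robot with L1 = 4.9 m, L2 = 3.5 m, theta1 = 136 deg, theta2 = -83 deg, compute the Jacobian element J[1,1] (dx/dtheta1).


J[1,1] = -L1*sin(t1) - L2*sin(t1+t2)
= -4.9*sin(136) - 3.5*sin(53)
= -6.1991


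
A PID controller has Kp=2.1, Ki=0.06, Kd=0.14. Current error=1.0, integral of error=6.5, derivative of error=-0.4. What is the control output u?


u = Kp*e + Ki*int(e) + Kd*de/dt
= 2.1*1.0 + 0.06*6.5 + 0.14*(-0.4)
= 2.1 + 0.39 + -0.056
= 2.434


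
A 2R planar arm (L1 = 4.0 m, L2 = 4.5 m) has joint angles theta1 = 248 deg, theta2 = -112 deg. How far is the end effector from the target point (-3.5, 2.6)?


End effector via forward kinematics:
x = L1*cos(t1) + L2*cos(t1+t2) = -4.7355
y = L1*sin(t1) + L2*sin(t1+t2) = -0.5828
Distance to target:
d = sqrt((-3.5 - -4.7355)^2 + (2.6 - -0.5828)^2)
= sqrt(1.5264 + 10.13)
= 3.4141 m


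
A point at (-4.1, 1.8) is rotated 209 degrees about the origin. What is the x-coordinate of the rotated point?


x' = x*cos(theta) - y*sin(theta)
cos(209 deg) = -0.8746, sin(209 deg) = -0.4848
x' = -4.1 * -0.8746 - 1.8 * -0.4848
= 3.5859 - -0.8727
= 4.4586


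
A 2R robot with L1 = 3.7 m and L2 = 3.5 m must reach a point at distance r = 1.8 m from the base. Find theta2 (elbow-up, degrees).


cos(theta2) = (r^2 - L1^2 - L2^2) / (2*L1*L2)
cos(theta2) = (3.24 - 13.69 - 12.25) / 25.9
cos(theta2) = -0.876448
theta2 = 151.2168 degrees


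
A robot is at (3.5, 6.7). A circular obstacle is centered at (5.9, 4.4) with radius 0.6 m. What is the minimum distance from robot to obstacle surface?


center_dist = sqrt((3.5-5.9)^2 + (6.7-4.4)^2)
= sqrt(5.76 + 5.29)
= 3.3242
min_dist = center_dist - radius = 3.3242 - 0.6 = 2.7242 m


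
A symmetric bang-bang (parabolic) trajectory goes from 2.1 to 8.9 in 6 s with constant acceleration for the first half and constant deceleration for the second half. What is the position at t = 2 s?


Symmetric rest-to-rest: each phase covers (pf-p0)/2 in time T/2. 0.5*a*(T/2)^2 = (pf-p0)/2 => a = 4*(pf-p0)/T^2
a = 4*(8.9-2.1)/6^2 = 0.7556
t = 2 is in the acceleration phase (t <= T/2).
p = p0 + 0.5*a*t^2 = 2.1 + 0.5*0.7556*2^2
= 3.6111
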